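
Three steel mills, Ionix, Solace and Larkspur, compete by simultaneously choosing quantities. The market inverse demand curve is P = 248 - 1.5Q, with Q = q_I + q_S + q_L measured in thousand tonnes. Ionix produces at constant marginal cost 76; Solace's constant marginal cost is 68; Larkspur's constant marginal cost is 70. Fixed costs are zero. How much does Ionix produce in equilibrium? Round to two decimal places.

Ionix's profit: π_I = (248 - 1.5Q)q_I - (76q_I). Setting ∂π_I/∂q_I = 0: 172 - 3q_I - (3/2)(q_S + q_L) = 0.
Solace's profit: π_S = (248 - 1.5Q)q_S - (68q_S). Setting ∂π_S/∂q_S = 0: 180 - 3q_S - (3/2)(q_I + q_L) = 0.
Larkspur's profit: π_L = (248 - 1.5Q)q_L - (70q_L). Setting ∂π_L/∂q_L = 0: 178 - 3q_L - (3/2)(q_I + q_S) = 0.
Adding the 3 conditions: 530 − 3Q − 3Q = 0, i.e. Q = 265/3.
Back-substituting: q_I = (172 − 265/2)/(3/2) = 79/3, q_S = (180 − 265/2)/(3/2) = 95/3, q_L = (178 − 265/2)/(3/2) = 91/3.

26.33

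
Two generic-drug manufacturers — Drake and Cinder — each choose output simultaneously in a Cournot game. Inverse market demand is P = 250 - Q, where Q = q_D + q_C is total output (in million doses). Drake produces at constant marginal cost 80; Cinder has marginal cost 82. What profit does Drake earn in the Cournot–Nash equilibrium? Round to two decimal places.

Drake's profit: π_D = (250 - Q)q_D - (80q_D). Setting ∂π_D/∂q_D = 0: 170 - 2q_D - (q_C) = 0.
Cinder's profit: π_C = (250 - Q)q_C - (82q_C). Setting ∂π_C/∂q_C = 0: 168 - 2q_C - (q_D) = 0.
So q_D = (170 - q_C)/2 and q_C = (168 - q_D)/2.
Substituting one into the other gives q_D = 172/3 and q_C = 166/3.
Price P = 250 - 338/3 = 412/3.
Drake's profit: (412/3 - 80)·(172/3) = 3287.1111.

3287.11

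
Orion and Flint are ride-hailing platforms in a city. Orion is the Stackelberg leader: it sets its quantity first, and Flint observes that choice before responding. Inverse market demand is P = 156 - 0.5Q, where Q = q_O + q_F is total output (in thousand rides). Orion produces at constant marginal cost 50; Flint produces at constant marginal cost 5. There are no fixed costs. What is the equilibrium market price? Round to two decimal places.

65.25

The follower Flint best-responds to any q_O: π_F = (156 - 0.5Q)q_F - 5q_F.
∂π_F/∂q_F = 151 - (1/2)q_O - q_F = 0 gives the reaction function q_F = (151 - (1/2)q_O).
The leader anticipates this reaction. Substituting into P = 156 - 0.5Q gives P = 161/2 - (1/4)q_O, so π_O = (161/2 - (1/4)q_O)q_O - 50q_O.
Maximising: ∂π_O/∂q_O = 61/2 - (1/2)q_O = 0, giving q_O = 61.
Then q_F = (151 - (1/2)·61) = 241/2.
Total output Q = 363/2, so price P = 156 - (1/2)·(363/2) = 261/4.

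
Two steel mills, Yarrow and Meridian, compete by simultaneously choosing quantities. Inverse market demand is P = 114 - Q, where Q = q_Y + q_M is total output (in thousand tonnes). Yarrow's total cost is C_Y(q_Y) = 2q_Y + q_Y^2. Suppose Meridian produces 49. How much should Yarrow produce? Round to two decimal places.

With the rival's output fixed at 49, Yarrow's profit is π_Y = (114 - 49 - q_Y)q_Y - (2q_Y + q_Y²) = (65 - q_Y)q_Y - (2q_Y + q_Y²).
∂π_Y/∂q_Y = 63 - 4q_Y = 0, so q_Y = 63/4.

15.75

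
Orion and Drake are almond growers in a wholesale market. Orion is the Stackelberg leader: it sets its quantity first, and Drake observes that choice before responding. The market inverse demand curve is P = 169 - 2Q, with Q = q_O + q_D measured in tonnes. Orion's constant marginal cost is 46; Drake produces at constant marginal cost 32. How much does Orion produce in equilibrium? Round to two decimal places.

27.25

The follower Drake best-responds to any q_O: π_D = (169 - 2Q)q_D - 32q_D.
Setting the follower's marginal profit to zero, 137 - 2q_O - 4q_D = 0, i.e. q_D = (137 - 2q_O)/4.
Orion substitutes q_D(q_O) into its own profit: π_O = q_O(169 - 2q_O - (137 - 2q_O)/2) - 46q_O = (201/2 - q_O)q_O - 46q_O.
The leader's first-order condition 109/2 - 2q_O = 0 yields q_O = 109/4.
Then q_D = (137 - 2·(109/4))/4 = 165/8.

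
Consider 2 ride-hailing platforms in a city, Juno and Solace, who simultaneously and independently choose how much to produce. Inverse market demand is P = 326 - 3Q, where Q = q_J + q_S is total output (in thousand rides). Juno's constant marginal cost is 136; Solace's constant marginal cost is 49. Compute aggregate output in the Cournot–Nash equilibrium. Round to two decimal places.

51.89

Juno's profit: π_J = (326 - 3Q)q_J - (136q_J). Setting ∂π_J/∂q_J = 0: 190 - 6q_J - 3(q_S) = 0.
Solace's profit: π_S = (326 - 3Q)q_S - (49q_S). Setting ∂π_S/∂q_S = 0: 277 - 6q_S - 3(q_J) = 0.
Best responses: q_J = (190 - 3q_S)/6, q_S = (277 - 3q_J)/6.
Substituting one into the other gives q_J = 103/9 and q_S = 364/9.
Total output Q = 103/9 + 364/9 = 467/9.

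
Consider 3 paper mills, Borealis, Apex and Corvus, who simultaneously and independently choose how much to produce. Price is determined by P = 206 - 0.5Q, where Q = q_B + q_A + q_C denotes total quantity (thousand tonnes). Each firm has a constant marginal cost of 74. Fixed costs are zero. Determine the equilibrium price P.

Each firm earns π_i = (206 - 0.5Q)q_i - 74q_i.
Setting ∂π_i/∂q_i = 0 with rivals' quantities fixed: 132 - q_i - (1/2)·Σ_{j≠i} q_j = 0.
By symmetry each firm produces the same amount; substituting Σ_{j≠i} q_j = 2q_i yields q_i = 132/2 = 66.
Total output Q = 198, so price P = 206 - (1/2)·198 = 107.

107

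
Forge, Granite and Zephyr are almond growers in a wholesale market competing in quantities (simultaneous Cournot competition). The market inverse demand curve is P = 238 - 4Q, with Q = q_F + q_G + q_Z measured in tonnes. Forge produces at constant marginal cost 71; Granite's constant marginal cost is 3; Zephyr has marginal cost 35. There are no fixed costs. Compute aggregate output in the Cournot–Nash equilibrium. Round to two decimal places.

Forge's profit: π_F = (238 - 4Q)q_F - (71q_F). Setting ∂π_F/∂q_F = 0: 167 - 8q_F - 4(q_G + q_Z) = 0.
Granite's profit: π_G = (238 - 4Q)q_G - (3q_G). Setting ∂π_G/∂q_G = 0: 235 - 8q_G - 4(q_F + q_Z) = 0.
Zephyr's first-order condition: 203 - 8q_Z - 4(q_F + q_G) = 0.
Adding the 3 first-order conditions: 605 − 16Q = 0, so Q = 605/16.
Back-substituting: q_F = (167 − 605/4)/4 = 63/16, q_G = (235 − 605/4)/4 = 335/16, q_Z = (203 − 605/4)/4 = 207/16.
Total output Q = 63/16 + 335/16 + 207/16 = 605/16.

37.81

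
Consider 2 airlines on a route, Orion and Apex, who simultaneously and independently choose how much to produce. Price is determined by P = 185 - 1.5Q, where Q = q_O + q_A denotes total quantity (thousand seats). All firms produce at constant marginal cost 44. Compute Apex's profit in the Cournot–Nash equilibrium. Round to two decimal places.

1472.67

Each firm earns π_i = (185 - 1.5Q)q_i - 44q_i.
First-order condition (treating rivals' output as given): 141 - 3q_i - (3/2)q_j = 0.
By symmetry each firm produces the same amount; substituting q_j = q_i yields q_i = 141/(9/2) = 94/3.
Price P = 185 - (3/2)·(188/3) = 91.
Apex's profit: (91 - 44)·(94/3) = 1472.6667.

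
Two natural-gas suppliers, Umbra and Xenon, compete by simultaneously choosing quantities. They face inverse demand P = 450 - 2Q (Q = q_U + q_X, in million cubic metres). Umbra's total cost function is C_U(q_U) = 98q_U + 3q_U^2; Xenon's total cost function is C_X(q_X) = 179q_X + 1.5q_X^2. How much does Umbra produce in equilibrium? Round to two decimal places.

29.12

Umbra's profit: π_U = (450 - 2Q)q_U - (98q_U + 3q_U²). Setting ∂π_U/∂q_U = 0: 352 - 10q_U - 2(q_X) = 0.
Xenon's first-order condition: 271 - 7q_X - 2(q_U) = 0.
So q_U = (352 - 2q_X)/10 and q_X = (271 - 2q_U)/7.
Substituting one into the other gives q_U = 961/33 and q_X = 1003/33.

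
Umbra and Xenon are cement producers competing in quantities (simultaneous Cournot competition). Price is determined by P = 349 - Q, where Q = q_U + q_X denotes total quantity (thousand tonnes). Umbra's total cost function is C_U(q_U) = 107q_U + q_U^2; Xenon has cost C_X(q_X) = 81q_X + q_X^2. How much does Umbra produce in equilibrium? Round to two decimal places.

Umbra's profit: π_U = (349 - Q)q_U - (107q_U + q_U²). Setting ∂π_U/∂q_U = 0: 242 - 4q_U - (q_X) = 0.
Xenon's profit: π_X = (349 - Q)q_X - (81q_X + q_X²). Setting ∂π_X/∂q_X = 0: 268 - 4q_X - (q_U) = 0.
So q_U = (242 - q_X)/4 and q_X = (268 - q_U)/4.
Substituting one into the other gives q_U = 140/3 and q_X = 166/3.

46.67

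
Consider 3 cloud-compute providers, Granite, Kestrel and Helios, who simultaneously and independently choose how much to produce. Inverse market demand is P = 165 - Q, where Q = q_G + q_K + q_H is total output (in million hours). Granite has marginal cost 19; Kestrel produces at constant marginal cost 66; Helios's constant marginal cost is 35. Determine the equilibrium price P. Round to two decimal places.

Granite's profit: π_G = (165 - Q)q_G - (19q_G). Setting ∂π_G/∂q_G = 0: 146 - 2q_G - (q_K + q_H) = 0.
Kestrel's profit: π_K = (165 - Q)q_K - (66q_K). Setting ∂π_K/∂q_K = 0: 99 - 2q_K - (q_G + q_H) = 0.
Helios's profit: π_H = (165 - Q)q_H - (35q_H). Setting ∂π_H/∂q_H = 0: 130 - 2q_H - (q_G + q_K) = 0.
Adding the 3 conditions: 375 − 2Q − 2Q = 0, i.e. Q = 375/4.
Back-substituting: q_G = (146 − 375/4) = 209/4, q_K = (99 − 375/4) = 21/4, q_H = (130 − 375/4) = 145/4.
Total output Q = 375/4, so price P = 165 - 375/4 = 285/4.

71.25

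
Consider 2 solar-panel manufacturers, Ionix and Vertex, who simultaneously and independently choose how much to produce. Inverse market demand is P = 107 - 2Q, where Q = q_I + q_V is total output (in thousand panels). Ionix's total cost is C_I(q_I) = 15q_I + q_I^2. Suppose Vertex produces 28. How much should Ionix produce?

6

With the rival's output fixed at 28, Ionix's profit is π_I = (107 - 2·28 - 2q_I)q_I - (15q_I + q_I²) = (51 - 2q_I)q_I - (15q_I + q_I²).
∂π_I/∂q_I = 36 - 6q_I = 0, so q_I = 6.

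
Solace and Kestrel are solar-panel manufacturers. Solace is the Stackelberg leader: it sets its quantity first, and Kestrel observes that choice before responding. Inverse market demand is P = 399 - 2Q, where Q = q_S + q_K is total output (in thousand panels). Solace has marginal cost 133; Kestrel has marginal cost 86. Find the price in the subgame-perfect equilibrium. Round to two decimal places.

187.75

Solve by backward induction. Given q_S, the follower Kestrel maximises π_K = (399 - 2q_S - 2q_K)q_K - 86q_K.
∂π_K/∂q_K = 313 - 2q_S - 4q_K = 0 gives the reaction function q_K = (313 - 2q_S)/4.
Solace substitutes q_K(q_S) into its own profit: π_S = q_S(399 - 2q_S - (313 - 2q_S)/2) - 133q_S = (485/2 - q_S)q_S - 133q_S.
Leader FOC: 219/2 - 2q_S = 0, so q_S = 219/4.
Then q_K = (313 - 2·(219/4))/4 = 407/8.
Total output Q = 845/8, so price P = 399 - 2·(845/8) = 751/4.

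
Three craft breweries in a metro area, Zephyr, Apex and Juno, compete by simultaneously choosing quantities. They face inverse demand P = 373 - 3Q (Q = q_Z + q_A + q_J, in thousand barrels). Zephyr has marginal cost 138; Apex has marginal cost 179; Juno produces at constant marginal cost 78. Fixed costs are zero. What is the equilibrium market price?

192

Zephyr's profit: π_Z = (373 - 3Q)q_Z - (138q_Z). Setting ∂π_Z/∂q_Z = 0: 235 - 6q_Z - 3(q_A + q_J) = 0.
Apex's first-order condition: 194 - 6q_A - 3(q_Z + q_J) = 0.
Juno's first-order condition: 295 - 6q_J - 3(q_Z + q_A) = 0.
Summing all 3 equations gives 724 − 12Q = 0, hence Q = 181/3.
Back-substituting: q_Z = (235 − 181)/3 = 18, q_A = (194 − 181)/3 = 13/3, q_J = (295 − 181)/3 = 38.
Total output Q = 181/3, so price P = 373 - 3·(181/3) = 192.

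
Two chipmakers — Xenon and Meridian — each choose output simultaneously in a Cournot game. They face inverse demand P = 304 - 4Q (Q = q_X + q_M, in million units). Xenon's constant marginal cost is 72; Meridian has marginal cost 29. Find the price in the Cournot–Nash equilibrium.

Xenon's profit: π_X = (304 - 4Q)q_X - (72q_X). Setting ∂π_X/∂q_X = 0: 232 - 8q_X - 4(q_M) = 0.
Meridian's profit: π_M = (304 - 4Q)q_M - (29q_M). Setting ∂π_M/∂q_M = 0: 275 - 8q_M - 4(q_X) = 0.
Rearranging gives the reaction functions q_X = (232 - 4q_M)/8 and q_M = (275 - 4q_X)/8.
Substituting one into the other gives q_X = 63/4 and q_M = 53/2.
Total output Q = 169/4, so price P = 304 - 4·(169/4) = 135.

135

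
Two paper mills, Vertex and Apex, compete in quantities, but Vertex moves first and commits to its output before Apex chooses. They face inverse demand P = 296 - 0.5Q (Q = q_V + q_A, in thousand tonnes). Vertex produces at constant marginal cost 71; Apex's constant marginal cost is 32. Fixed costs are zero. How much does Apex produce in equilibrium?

171

Solve by backward induction. Given q_V, the follower Apex maximises π_A = (296 - (1/2)q_V - (1/2)q_A)q_A - 32q_A.
∂π_A/∂q_A = 264 - (1/2)q_V - q_A = 0 gives the reaction function q_A = (264 - (1/2)q_V).
The leader anticipates this reaction. Substituting into P = 296 - 0.5Q gives P = 164 - (1/4)q_V, so π_V = (164 - (1/4)q_V)q_V - 71q_V.
Maximising: ∂π_V/∂q_V = 93 - (1/2)q_V = 0, giving q_V = 186.
Then q_A = (264 - (1/2)·186) = 171.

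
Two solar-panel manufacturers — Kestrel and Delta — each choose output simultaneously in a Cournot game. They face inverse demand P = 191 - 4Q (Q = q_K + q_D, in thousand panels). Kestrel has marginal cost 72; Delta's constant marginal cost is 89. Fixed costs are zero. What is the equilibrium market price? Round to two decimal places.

Kestrel's profit: π_K = (191 - 4Q)q_K - (72q_K). Setting ∂π_K/∂q_K = 0: 119 - 8q_K - 4(q_D) = 0.
Delta's first-order condition: 102 - 8q_D - 4(q_K) = 0.
So q_K = (119 - 4q_D)/8 and q_D = (102 - 4q_K)/8.
Solving the pair: q_K = 34/3, q_D = 85/12.
Total output Q = 221/12, so price P = 191 - 4·(221/12) = 352/3.

117.33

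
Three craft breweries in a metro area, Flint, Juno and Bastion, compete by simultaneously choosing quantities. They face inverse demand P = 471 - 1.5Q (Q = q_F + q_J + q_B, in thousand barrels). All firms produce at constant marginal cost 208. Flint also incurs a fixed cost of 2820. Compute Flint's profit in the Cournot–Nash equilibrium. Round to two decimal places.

Each firm earns π_i = (471 - 1.5Q)q_i - 208q_i.
Setting ∂π_i/∂q_i = 0 with rivals' quantities fixed: 263 - 3q_i - (3/2)·Σ_{j≠i} q_j = 0.
With identical firms every q_j equals q_i, so Σ_{j≠i} q_j = 2q_i and 263 = 6q_i, giving q_i = 263/6.
Price P = 471 - (3/2)·(263/2) = 1095/4.
Flint's profit: (1095/4 - 208)·(263/6) - 2820 = 1489/24.

62.04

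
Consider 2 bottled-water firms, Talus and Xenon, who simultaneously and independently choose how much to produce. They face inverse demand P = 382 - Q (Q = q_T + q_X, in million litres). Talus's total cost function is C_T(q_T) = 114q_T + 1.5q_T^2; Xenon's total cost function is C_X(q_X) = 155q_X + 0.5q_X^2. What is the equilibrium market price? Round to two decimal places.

278.86

Talus's profit: π_T = (382 - Q)q_T - (114q_T + (3/2)q_T²). Setting ∂π_T/∂q_T = 0: 268 - 5q_T - (q_X) = 0.
Xenon's first-order condition: 227 - 3q_X - (q_T) = 0.
So q_T = (268 - q_X)/5 and q_X = (227 - q_T)/3.
Solving the pair: q_T = 577/14, q_X = 867/14.
Total output Q = 722/7, so price P = 382 - 722/7 = 1952/7.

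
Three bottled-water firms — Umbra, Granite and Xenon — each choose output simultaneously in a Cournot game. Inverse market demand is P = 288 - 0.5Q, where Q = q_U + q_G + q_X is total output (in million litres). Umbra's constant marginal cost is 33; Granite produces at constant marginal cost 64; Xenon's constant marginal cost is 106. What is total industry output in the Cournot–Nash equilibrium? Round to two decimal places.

Umbra's profit: π_U = (288 - 0.5Q)q_U - (33q_U). Setting ∂π_U/∂q_U = 0: 255 - q_U - (1/2)(q_G + q_X) = 0.
Granite's first-order condition: 224 - q_G - (1/2)(q_U + q_X) = 0.
Xenon's profit: π_X = (288 - 0.5Q)q_X - (106q_X). Setting ∂π_X/∂q_X = 0: 182 - q_X - (1/2)(q_U + q_G) = 0.
Adding the 3 first-order conditions: 661 − 2Q = 0, so Q = 661/2.
Back-substituting: q_U = (255 − 661/4)/(1/2) = 359/2, q_G = (224 − 661/4)/(1/2) = 235/2, q_X = (182 − 661/4)/(1/2) = 67/2.
Total output Q = 359/2 + 235/2 + 67/2 = 661/2.

330.50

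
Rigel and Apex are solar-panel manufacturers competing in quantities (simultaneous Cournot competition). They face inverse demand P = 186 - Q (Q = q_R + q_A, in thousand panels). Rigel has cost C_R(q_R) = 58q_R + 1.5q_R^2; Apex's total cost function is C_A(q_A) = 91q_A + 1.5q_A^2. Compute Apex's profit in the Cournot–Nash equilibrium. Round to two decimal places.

Rigel's profit: π_R = (186 - Q)q_R - (58q_R + (3/2)q_R²). Setting ∂π_R/∂q_R = 0: 128 - 5q_R - (q_A) = 0.
Apex's first-order condition: 95 - 5q_A - (q_R) = 0.
Rearranging gives the reaction functions q_R = (128 - q_A)/5 and q_A = (95 - q_R)/5.
Solving the pair: q_R = 545/24, q_A = 347/24.
Price P = 186 - 223/6 = 893/6.
Apex's profit: (893/6)·(347/24) - 91·(347/24) - (3/2)(347/24)² = 522.6085.

522.61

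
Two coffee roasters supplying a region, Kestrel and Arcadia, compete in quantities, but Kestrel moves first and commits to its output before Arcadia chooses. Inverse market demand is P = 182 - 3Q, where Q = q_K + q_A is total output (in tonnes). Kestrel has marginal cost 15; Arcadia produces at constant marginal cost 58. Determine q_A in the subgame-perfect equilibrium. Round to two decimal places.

The follower Arcadia best-responds to any q_K: π_A = (182 - 3Q)q_A - 58q_A.
Follower FOC: 124 - 3q_K - 6q_A = 0, so q_A(q_K) = (124 - 3q_K)/6.
The leader anticipates this reaction. Substituting into P = 182 - 3Q gives P = 120 - (3/2)q_K, so π_K = (120 - (3/2)q_K)q_K - 15q_K.
Leader FOC: 105 - 3q_K = 0, so q_K = 35.
Then q_A = (124 - 3·35)/6 = 19/6.

3.17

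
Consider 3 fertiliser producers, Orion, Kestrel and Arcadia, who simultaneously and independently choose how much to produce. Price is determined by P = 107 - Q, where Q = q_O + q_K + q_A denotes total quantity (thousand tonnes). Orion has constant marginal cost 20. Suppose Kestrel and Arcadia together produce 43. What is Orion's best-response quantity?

With rivals' combined output fixed at 43, Orion's profit is π_O = (107 - 43 - q_O)q_O - (20q_O) = (64 - q_O)q_O - (20q_O).
∂π_O/∂q_O = 44 - 2q_O = 0, so q_O = 22.

22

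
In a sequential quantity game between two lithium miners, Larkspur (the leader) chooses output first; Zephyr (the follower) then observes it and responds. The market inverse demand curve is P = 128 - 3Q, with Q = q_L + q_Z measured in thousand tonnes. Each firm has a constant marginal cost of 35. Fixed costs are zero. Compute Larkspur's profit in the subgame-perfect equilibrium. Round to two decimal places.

The follower Zephyr best-responds to any q_L: π_Z = (128 - 3Q)q_Z - 35q_Z.
∂π_Z/∂q_Z = 93 - 3q_L - 6q_Z = 0 gives the reaction function q_Z = (93 - 3q_L)/6.
Larkspur substitutes q_Z(q_L) into its own profit: π_L = q_L(128 - 3q_L - (93 - 3q_L)/2) - 35q_L = (163/2 - (3/2)q_L)q_L - 35q_L.
Maximising: ∂π_L/∂q_L = 93/2 - 3q_L = 0, giving q_L = 31/2.
Then q_Z = (93 - 3·(31/2))/6 = 31/4.
Price P = 128 - 3·(93/4) = 233/4.
Larkspur's profit: (233/4 - 35)·(31/2) = 360.3750.

360.38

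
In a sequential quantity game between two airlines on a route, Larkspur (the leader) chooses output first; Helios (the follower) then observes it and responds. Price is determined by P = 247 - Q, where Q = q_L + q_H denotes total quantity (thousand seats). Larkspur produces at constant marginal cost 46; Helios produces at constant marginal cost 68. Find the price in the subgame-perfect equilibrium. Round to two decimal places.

Solve by backward induction. Given q_L, the follower Helios maximises π_H = (247 - q_L - q_H)q_H - 68q_H.
∂π_H/∂q_H = 179 - q_L - 2q_H = 0 gives the reaction function q_H = (179 - q_L)/2.
The leader anticipates this reaction. Substituting into P = 247 - Q gives P = 315/2 - (1/2)q_L, so π_L = (315/2 - (1/2)q_L)q_L - 46q_L.
Maximising: ∂π_L/∂q_L = 223/2 - q_L = 0, giving q_L = 223/2.
Then q_H = (179 - 223/2)/2 = 135/4.
Total output Q = 581/4, so price P = 247 - 581/4 = 407/4.

101.75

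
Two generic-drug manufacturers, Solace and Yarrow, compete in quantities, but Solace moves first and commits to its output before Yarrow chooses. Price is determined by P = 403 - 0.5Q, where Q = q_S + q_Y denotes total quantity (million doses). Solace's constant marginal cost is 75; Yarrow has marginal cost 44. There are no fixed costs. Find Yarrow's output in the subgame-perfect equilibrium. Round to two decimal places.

210.50

The follower Yarrow best-responds to any q_S: π_Y = (403 - 0.5Q)q_Y - 44q_Y.
Setting the follower's marginal profit to zero, 359 - (1/2)q_S - q_Y = 0, i.e. q_Y = (359 - (1/2)q_S).
Solace substitutes q_Y(q_S) into its own profit: π_S = q_S(403 - (1/2)q_S - (359 - (1/2)q_S)/2) - 75q_S = (447/2 - (1/4)q_S)q_S - 75q_S.
Leader FOC: 297/2 - (1/2)q_S = 0, so q_S = 297.
Then q_Y = (359 - (1/2)·297) = 421/2.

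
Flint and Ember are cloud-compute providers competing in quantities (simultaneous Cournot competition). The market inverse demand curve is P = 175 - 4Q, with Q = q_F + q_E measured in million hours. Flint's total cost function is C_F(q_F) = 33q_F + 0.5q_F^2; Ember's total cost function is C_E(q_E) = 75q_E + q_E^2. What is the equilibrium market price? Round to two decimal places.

Flint's profit: π_F = (175 - 4Q)q_F - (33q_F + (1/2)q_F²). Setting ∂π_F/∂q_F = 0: 142 - 9q_F - 4(q_E) = 0.
Ember's first-order condition: 100 - 10q_E - 4(q_F) = 0.
Rearranging gives the reaction functions q_F = (142 - 4q_E)/9 and q_E = (100 - 4q_F)/10.
Solving the pair: q_F = 510/37, q_E = 166/37.
Total output Q = 676/37, so price P = 175 - 4·(676/37) = 101.9189.

101.92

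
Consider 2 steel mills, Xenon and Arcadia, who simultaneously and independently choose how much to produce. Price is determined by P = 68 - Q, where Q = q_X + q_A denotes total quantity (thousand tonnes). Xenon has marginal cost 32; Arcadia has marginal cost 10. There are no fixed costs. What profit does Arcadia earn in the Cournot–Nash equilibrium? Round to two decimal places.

Xenon's profit: π_X = (68 - Q)q_X - (32q_X). Setting ∂π_X/∂q_X = 0: 36 - 2q_X - (q_A) = 0.
Arcadia's profit: π_A = (68 - Q)q_A - (10q_A). Setting ∂π_A/∂q_A = 0: 58 - 2q_A - (q_X) = 0.
So q_X = (36 - q_A)/2 and q_A = (58 - q_X)/2.
Solving the pair: q_X = 14/3, q_A = 80/3.
Price P = 68 - 94/3 = 110/3.
Arcadia's profit: (110/3 - 10)·(80/3) = 711.1111.

711.11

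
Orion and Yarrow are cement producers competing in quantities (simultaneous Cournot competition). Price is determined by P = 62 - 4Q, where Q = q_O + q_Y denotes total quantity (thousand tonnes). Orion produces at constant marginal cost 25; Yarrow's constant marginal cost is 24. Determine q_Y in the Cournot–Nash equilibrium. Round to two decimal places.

Orion's profit: π_O = (62 - 4Q)q_O - (25q_O). Setting ∂π_O/∂q_O = 0: 37 - 8q_O - 4(q_Y) = 0.
Yarrow's profit: π_Y = (62 - 4Q)q_Y - (24q_Y). Setting ∂π_Y/∂q_Y = 0: 38 - 8q_Y - 4(q_O) = 0.
So q_O = (37 - 4q_Y)/8 and q_Y = (38 - 4q_O)/8.
Solving the pair: q_O = 3, q_Y = 13/4.

3.25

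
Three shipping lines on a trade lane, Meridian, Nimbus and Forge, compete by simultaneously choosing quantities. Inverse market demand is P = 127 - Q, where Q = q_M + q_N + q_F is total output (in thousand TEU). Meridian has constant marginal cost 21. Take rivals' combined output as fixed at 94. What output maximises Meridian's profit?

With rivals' combined output fixed at 94, Meridian's profit is π_M = (127 - 94 - q_M)q_M - (21q_M) = (33 - q_M)q_M - (21q_M).
∂π_M/∂q_M = 12 - 2q_M = 0, so q_M = 6.

6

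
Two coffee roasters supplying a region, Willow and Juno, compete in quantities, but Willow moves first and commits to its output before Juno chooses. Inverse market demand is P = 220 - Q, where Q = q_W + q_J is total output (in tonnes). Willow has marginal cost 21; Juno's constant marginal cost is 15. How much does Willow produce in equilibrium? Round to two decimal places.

96.50

Solve by backward induction. Given q_W, the follower Juno maximises π_J = (220 - q_W - q_J)q_J - 15q_J.
∂π_J/∂q_J = 205 - q_W - 2q_J = 0 gives the reaction function q_J = (205 - q_W)/2.
Willow substitutes q_J(q_W) into its own profit: π_W = q_W(220 - q_W - (205 - q_W)/2) - 21q_W = (235/2 - (1/2)q_W)q_W - 21q_W.
The leader's first-order condition 193/2 - q_W = 0 yields q_W = 193/2.
Then q_J = (205 - 193/2)/2 = 217/4.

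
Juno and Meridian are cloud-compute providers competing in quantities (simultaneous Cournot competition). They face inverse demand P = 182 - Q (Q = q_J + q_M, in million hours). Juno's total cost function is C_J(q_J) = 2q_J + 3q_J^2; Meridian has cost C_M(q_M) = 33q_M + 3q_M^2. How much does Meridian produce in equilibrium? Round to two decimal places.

Juno's profit: π_J = (182 - Q)q_J - (2q_J + 3q_J²). Setting ∂π_J/∂q_J = 0: 180 - 8q_J - (q_M) = 0.
Meridian's profit: π_M = (182 - Q)q_M - (33q_M + 3q_M²). Setting ∂π_M/∂q_M = 0: 149 - 8q_M - (q_J) = 0.
Rearranging gives the reaction functions q_J = (180 - q_M)/8 and q_M = (149 - q_J)/8.
Substituting one into the other gives q_J = 1291/63 and q_M = 1012/63.

16.06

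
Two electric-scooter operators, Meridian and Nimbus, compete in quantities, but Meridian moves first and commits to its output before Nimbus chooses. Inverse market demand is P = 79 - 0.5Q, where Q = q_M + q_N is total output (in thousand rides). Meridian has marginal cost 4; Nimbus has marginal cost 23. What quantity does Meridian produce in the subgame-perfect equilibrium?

The follower Nimbus best-responds to any q_M: π_N = (79 - 0.5Q)q_N - 23q_N.
Follower FOC: 56 - (1/2)q_M - q_N = 0, so q_N(q_M) = (56 - (1/2)q_M).
The leader anticipates this reaction. Substituting into P = 79 - 0.5Q gives P = 51 - (1/4)q_M, so π_M = (51 - (1/4)q_M)q_M - 4q_M.
Leader FOC: 47 - (1/2)q_M = 0, so q_M = 94.
Then q_N = (56 - (1/2)·94) = 9.

94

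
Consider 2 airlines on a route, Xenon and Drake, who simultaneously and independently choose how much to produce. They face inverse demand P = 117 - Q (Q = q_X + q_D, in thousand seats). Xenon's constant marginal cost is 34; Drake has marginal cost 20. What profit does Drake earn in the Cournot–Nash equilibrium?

Xenon's profit: π_X = (117 - Q)q_X - (34q_X). Setting ∂π_X/∂q_X = 0: 83 - 2q_X - (q_D) = 0.
Drake's profit: π_D = (117 - Q)q_D - (20q_D). Setting ∂π_D/∂q_D = 0: 97 - 2q_D - (q_X) = 0.
Rearranging gives the reaction functions q_X = (83 - q_D)/2 and q_D = (97 - q_X)/2.
Solving the pair: q_X = 23, q_D = 37.
Price P = 117 - 60 = 57.
Drake's profit: (57 - 20)·37 = 1369.

1369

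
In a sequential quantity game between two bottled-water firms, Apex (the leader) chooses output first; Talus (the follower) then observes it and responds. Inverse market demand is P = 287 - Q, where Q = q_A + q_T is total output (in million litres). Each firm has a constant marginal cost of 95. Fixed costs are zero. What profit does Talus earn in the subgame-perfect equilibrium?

2304

The follower Talus best-responds to any q_A: π_T = (287 - Q)q_T - 95q_T.
Setting the follower's marginal profit to zero, 192 - q_A - 2q_T = 0, i.e. q_T = (192 - q_A)/2.
The leader anticipates this reaction. Substituting into P = 287 - Q gives P = 191 - (1/2)q_A, so π_A = (191 - (1/2)q_A)q_A - 95q_A.
Leader FOC: 96 - q_A = 0, so q_A = 96.
Then q_T = (192 - 96)/2 = 48.
Price P = 287 - 144 = 143.
Talus's profit: (143 - 95)·48 = 2304.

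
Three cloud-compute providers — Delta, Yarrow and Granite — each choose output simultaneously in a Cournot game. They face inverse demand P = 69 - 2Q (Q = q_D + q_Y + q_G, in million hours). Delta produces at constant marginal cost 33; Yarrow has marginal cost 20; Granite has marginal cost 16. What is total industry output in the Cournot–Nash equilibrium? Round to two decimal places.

Delta's profit: π_D = (69 - 2Q)q_D - (33q_D). Setting ∂π_D/∂q_D = 0: 36 - 4q_D - 2(q_Y + q_G) = 0.
Yarrow's first-order condition: 49 - 4q_Y - 2(q_D + q_G) = 0.
Granite's profit: π_G = (69 - 2Q)q_G - (16q_G). Setting ∂π_G/∂q_G = 0: 53 - 4q_G - 2(q_D + q_Y) = 0.
Adding the 3 conditions: 138 − 4Q − 4Q = 0, i.e. Q = 69/4.
Back-substituting: q_D = (36 − 69/2)/2 = 3/4, q_Y = (49 − 69/2)/2 = 29/4, q_G = (53 − 69/2)/2 = 37/4.
Total output Q = 3/4 + 29/4 + 37/4 = 69/4.

17.25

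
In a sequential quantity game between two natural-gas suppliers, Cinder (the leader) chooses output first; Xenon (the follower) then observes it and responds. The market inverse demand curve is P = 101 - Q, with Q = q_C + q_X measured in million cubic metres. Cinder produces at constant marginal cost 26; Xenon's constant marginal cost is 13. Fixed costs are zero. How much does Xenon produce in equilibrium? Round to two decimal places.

The follower Xenon best-responds to any q_C: π_X = (101 - Q)q_X - 13q_X.
Setting the follower's marginal profit to zero, 88 - q_C - 2q_X = 0, i.e. q_X = (88 - q_C)/2.
Cinder substitutes q_X(q_C) into its own profit: π_C = q_C(101 - q_C - (88 - q_C)/2) - 26q_C = (57 - (1/2)q_C)q_C - 26q_C.
Leader FOC: 31 - q_C = 0, so q_C = 31.
Then q_X = (88 - 31)/2 = 57/2.

28.50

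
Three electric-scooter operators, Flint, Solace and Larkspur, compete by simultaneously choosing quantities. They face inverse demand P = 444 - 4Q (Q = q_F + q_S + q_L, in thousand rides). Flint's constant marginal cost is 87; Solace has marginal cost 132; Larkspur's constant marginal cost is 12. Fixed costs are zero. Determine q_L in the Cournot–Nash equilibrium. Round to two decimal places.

39.19

Flint's profit: π_F = (444 - 4Q)q_F - (87q_F). Setting ∂π_F/∂q_F = 0: 357 - 8q_F - 4(q_S + q_L) = 0.
Solace's first-order condition: 312 - 8q_S - 4(q_F + q_L) = 0.
Larkspur's profit: π_L = (444 - 4Q)q_L - (12q_L). Setting ∂π_L/∂q_L = 0: 432 - 8q_L - 4(q_F + q_S) = 0.
Summing all 3 equations gives 1101 − 16Q = 0, hence Q = 1101/16.
Back-substituting: q_F = (357 − 1101/4)/4 = 327/16, q_S = (312 − 1101/4)/4 = 147/16, q_L = (432 − 1101/4)/4 = 627/16.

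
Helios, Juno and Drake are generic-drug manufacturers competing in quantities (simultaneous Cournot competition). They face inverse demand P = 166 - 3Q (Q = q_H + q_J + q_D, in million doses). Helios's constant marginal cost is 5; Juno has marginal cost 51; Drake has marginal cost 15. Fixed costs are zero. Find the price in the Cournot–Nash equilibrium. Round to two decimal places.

59.25

Helios's profit: π_H = (166 - 3Q)q_H - (5q_H). Setting ∂π_H/∂q_H = 0: 161 - 6q_H - 3(q_J + q_D) = 0.
Juno's profit: π_J = (166 - 3Q)q_J - (51q_J). Setting ∂π_J/∂q_J = 0: 115 - 6q_J - 3(q_H + q_D) = 0.
Drake's profit: π_D = (166 - 3Q)q_D - (15q_D). Setting ∂π_D/∂q_D = 0: 151 - 6q_D - 3(q_H + q_J) = 0.
Adding the 3 first-order conditions: 427 − 12Q = 0, so Q = 427/12.
Back-substituting: q_H = (161 − 427/4)/3 = 217/12, q_J = (115 − 427/4)/3 = 11/4, q_D = (151 − 427/4)/3 = 59/4.
Total output Q = 427/12, so price P = 166 - 3·(427/12) = 237/4.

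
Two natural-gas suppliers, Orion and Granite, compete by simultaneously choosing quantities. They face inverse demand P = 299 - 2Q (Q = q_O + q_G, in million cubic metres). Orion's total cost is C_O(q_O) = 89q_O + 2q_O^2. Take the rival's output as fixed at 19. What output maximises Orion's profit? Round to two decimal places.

With the rival's output fixed at 19, Orion's profit is π_O = (299 - 2·19 - 2q_O)q_O - (89q_O + 2q_O²) = (261 - 2q_O)q_O - (89q_O + 2q_O²).
∂π_O/∂q_O = 172 - 8q_O = 0, so q_O = 43/2.

21.50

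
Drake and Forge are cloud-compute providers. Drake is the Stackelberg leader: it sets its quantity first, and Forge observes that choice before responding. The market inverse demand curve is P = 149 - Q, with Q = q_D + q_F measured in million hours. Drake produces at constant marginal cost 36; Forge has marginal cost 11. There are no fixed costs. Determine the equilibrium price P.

The follower Forge best-responds to any q_D: π_F = (149 - Q)q_F - 11q_F.
∂π_F/∂q_F = 138 - q_D - 2q_F = 0 gives the reaction function q_F = (138 - q_D)/2.
Drake substitutes q_F(q_D) into its own profit: π_D = q_D(149 - q_D - (138 - q_D)/2) - 36q_D = (80 - (1/2)q_D)q_D - 36q_D.
Maximising: ∂π_D/∂q_D = 44 - q_D = 0, giving q_D = 44.
Then q_F = (138 - 44)/2 = 47.
Total output Q = 91, so price P = 149 - 91 = 58.

58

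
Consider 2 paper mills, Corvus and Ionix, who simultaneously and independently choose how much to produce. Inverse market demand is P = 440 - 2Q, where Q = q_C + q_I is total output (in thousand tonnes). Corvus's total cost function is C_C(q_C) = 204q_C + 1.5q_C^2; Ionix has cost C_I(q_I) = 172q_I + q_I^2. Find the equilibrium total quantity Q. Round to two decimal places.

Corvus's profit: π_C = (440 - 2Q)q_C - (204q_C + (3/2)q_C²). Setting ∂π_C/∂q_C = 0: 236 - 7q_C - 2(q_I) = 0.
Ionix's profit: π_I = (440 - 2Q)q_I - (172q_I + q_I²). Setting ∂π_I/∂q_I = 0: 268 - 6q_I - 2(q_C) = 0.
Best responses: q_C = (236 - 2q_I)/7, q_I = (268 - 2q_C)/6.
Substituting one into the other gives q_C = 440/19 and q_I = 702/19.
Total output Q = 440/19 + 702/19 = 1142/19.

60.11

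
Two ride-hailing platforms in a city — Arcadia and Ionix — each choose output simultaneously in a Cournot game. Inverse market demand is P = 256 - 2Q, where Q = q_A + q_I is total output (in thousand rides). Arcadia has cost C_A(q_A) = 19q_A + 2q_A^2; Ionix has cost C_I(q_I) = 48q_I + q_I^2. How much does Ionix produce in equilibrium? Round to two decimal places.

27.05

Arcadia's profit: π_A = (256 - 2Q)q_A - (19q_A + 2q_A²). Setting ∂π_A/∂q_A = 0: 237 - 8q_A - 2(q_I) = 0.
Ionix's first-order condition: 208 - 6q_I - 2(q_A) = 0.
Best responses: q_A = (237 - 2q_I)/8, q_I = (208 - 2q_A)/6.
Solving the pair: q_A = 503/22, q_I = 595/22.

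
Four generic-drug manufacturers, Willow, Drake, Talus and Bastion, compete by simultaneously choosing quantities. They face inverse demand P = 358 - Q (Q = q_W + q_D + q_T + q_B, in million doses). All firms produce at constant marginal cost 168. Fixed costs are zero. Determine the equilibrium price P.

Each firm earns π_i = (358 - Q)q_i - 168q_i.
Setting ∂π_i/∂q_i = 0 with rivals' quantities fixed: 190 - 2q_i - Σ_{j≠i} q_j = 0.
With identical firms every q_j equals q_i, so Σ_{j≠i} q_j = 3q_i and 190 = 5q_i, giving q_i = 38.
Total output Q = 152, so price P = 358 - 152 = 206.

206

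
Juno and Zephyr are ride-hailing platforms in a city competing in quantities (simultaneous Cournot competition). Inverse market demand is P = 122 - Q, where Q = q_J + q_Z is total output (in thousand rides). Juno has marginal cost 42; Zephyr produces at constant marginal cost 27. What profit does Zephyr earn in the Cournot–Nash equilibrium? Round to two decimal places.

Juno's profit: π_J = (122 - Q)q_J - (42q_J). Setting ∂π_J/∂q_J = 0: 80 - 2q_J - (q_Z) = 0.
Zephyr's profit: π_Z = (122 - Q)q_Z - (27q_Z). Setting ∂π_Z/∂q_Z = 0: 95 - 2q_Z - (q_J) = 0.
Rearranging gives the reaction functions q_J = (80 - q_Z)/2 and q_Z = (95 - q_J)/2.
Substituting one into the other gives q_J = 65/3 and q_Z = 110/3.
Price P = 122 - 175/3 = 191/3.
Zephyr's profit: (191/3 - 27)·(110/3) = 1344.4444.

1344.44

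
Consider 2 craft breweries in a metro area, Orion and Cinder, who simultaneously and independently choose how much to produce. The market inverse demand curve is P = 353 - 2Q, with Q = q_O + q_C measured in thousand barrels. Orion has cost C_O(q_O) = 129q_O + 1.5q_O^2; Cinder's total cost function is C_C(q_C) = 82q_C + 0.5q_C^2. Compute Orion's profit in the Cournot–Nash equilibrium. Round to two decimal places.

1216.75

Orion's profit: π_O = (353 - 2Q)q_O - (129q_O + (3/2)q_O²). Setting ∂π_O/∂q_O = 0: 224 - 7q_O - 2(q_C) = 0.
Cinder's profit: π_C = (353 - 2Q)q_C - (82q_C + (1/2)q_C²). Setting ∂π_C/∂q_C = 0: 271 - 5q_C - 2(q_O) = 0.
Rearranging gives the reaction functions q_O = (224 - 2q_C)/7 and q_C = (271 - 2q_O)/5.
Solving the pair: q_O = 578/31, q_C = 1449/31.
Price P = 353 - 2·65.3871 = 222.2258.
Orion's profit: 222.2258·(578/31) - 129·(578/31) - (3/2)(578/31)² = 1216.7471.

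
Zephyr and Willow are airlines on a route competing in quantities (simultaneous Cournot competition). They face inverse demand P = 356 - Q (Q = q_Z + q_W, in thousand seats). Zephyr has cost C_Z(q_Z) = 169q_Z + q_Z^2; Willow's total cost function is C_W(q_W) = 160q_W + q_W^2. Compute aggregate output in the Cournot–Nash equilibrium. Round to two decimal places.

Zephyr's profit: π_Z = (356 - Q)q_Z - (169q_Z + q_Z²). Setting ∂π_Z/∂q_Z = 0: 187 - 4q_Z - (q_W) = 0.
Willow's first-order condition: 196 - 4q_W - (q_Z) = 0.
So q_Z = (187 - q_W)/4 and q_W = (196 - q_Z)/4.
Solving the pair: q_Z = 184/5, q_W = 199/5.
Total output Q = 184/5 + 199/5 = 383/5.

76.60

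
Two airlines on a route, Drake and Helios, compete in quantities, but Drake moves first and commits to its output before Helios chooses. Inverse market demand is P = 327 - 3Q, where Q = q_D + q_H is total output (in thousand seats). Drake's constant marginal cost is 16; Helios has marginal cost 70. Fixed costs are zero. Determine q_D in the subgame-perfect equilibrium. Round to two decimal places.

The follower Helios best-responds to any q_D: π_H = (327 - 3Q)q_H - 70q_H.
∂π_H/∂q_H = 257 - 3q_D - 6q_H = 0 gives the reaction function q_H = (257 - 3q_D)/6.
Drake substitutes q_H(q_D) into its own profit: π_D = q_D(327 - 3q_D - (257 - 3q_D)/2) - 16q_D = (397/2 - (3/2)q_D)q_D - 16q_D.
Maximising: ∂π_D/∂q_D = 365/2 - 3q_D = 0, giving q_D = 365/6.
Then q_H = (257 - 3·(365/6))/6 = 149/12.

60.83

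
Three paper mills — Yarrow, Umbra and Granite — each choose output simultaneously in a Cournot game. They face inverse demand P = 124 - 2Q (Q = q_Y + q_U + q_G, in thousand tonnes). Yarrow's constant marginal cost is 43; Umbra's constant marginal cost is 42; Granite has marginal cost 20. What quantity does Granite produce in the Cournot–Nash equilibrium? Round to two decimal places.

Yarrow's profit: π_Y = (124 - 2Q)q_Y - (43q_Y). Setting ∂π_Y/∂q_Y = 0: 81 - 4q_Y - 2(q_U + q_G) = 0.
Umbra's first-order condition: 82 - 4q_U - 2(q_Y + q_G) = 0.
Granite's profit: π_G = (124 - 2Q)q_G - (20q_G). Setting ∂π_G/∂q_G = 0: 104 - 4q_G - 2(q_Y + q_U) = 0.
Adding the 3 first-order conditions: 267 − 8Q = 0, so Q = 267/8.
Back-substituting: q_Y = (81 − 267/4)/2 = 57/8, q_U = (82 − 267/4)/2 = 61/8, q_G = (104 − 267/4)/2 = 149/8.

18.63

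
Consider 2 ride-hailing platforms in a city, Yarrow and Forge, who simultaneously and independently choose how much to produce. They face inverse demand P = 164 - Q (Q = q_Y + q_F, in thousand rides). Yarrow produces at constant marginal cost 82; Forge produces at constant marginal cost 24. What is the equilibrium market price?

90

Yarrow's profit: π_Y = (164 - Q)q_Y - (82q_Y). Setting ∂π_Y/∂q_Y = 0: 82 - 2q_Y - (q_F) = 0.
Forge's profit: π_F = (164 - Q)q_F - (24q_F). Setting ∂π_F/∂q_F = 0: 140 - 2q_F - (q_Y) = 0.
Rearranging gives the reaction functions q_Y = (82 - q_F)/2 and q_F = (140 - q_Y)/2.
Substituting one into the other gives q_Y = 8 and q_F = 66.
Total output Q = 74, so price P = 164 - 74 = 90.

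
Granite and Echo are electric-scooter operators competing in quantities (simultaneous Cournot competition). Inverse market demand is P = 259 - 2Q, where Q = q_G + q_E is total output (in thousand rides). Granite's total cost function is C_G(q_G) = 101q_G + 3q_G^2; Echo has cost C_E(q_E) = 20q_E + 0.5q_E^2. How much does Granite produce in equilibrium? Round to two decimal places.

Granite's profit: π_G = (259 - 2Q)q_G - (101q_G + 3q_G²). Setting ∂π_G/∂q_G = 0: 158 - 10q_G - 2(q_E) = 0.
Echo's profit: π_E = (259 - 2Q)q_E - (20q_E + (1/2)q_E²). Setting ∂π_E/∂q_E = 0: 239 - 5q_E - 2(q_G) = 0.
Rearranging gives the reaction functions q_G = (158 - 2q_E)/10 and q_E = (239 - 2q_G)/5.
Substituting one into the other gives q_G = 156/23 and q_E = 1037/23.

6.78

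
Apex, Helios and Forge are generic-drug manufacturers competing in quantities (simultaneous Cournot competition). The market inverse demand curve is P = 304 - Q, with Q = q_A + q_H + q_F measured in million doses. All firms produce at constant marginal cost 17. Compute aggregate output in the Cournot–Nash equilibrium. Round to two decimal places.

A representative firm's profit is π_i = q_i(304 - Q) - 17q_i.
First-order condition (treating rivals' output as given): 287 - 2q_i - Σ_{j≠i} q_j = 0.
With identical firms every q_j equals q_i, so Σ_{j≠i} q_j = 2q_i and 287 = 4q_i, giving q_i = 287/4.
Total output Q = 287/4 + 287/4 + 287/4 = 861/4.

215.25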